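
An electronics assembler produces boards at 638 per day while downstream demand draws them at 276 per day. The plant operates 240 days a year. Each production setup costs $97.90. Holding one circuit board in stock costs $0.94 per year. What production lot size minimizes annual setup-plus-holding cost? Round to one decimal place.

Q* ≈ 4,931.3 boards

Annual demand D = 276 × 240 = 66,240.
Production build-up factor (1 − d/p) = 1 − 276/638 = 0.5674.
Q* = √(2DS / (H(1 − d/p))) = √(2 × 66,240 × 97.9 / (0.94 × 0.5674)).
= √(12,969,792 / 0.5334) ≈ 4931.268.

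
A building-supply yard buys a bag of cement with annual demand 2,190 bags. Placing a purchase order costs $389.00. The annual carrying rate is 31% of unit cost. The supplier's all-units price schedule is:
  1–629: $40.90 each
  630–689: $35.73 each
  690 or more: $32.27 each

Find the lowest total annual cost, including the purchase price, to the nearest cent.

TC* ≈ $75,357.23

Holding cost per unit per year at price C is H = 0.31·C.
Evaluate total cost at each tier's feasible EOQ or, if the EOQ is below the tier, at the tier's minimum quantity.
EOQ at $40.90 = 366.6 (feasible in tier 1): TC = 2,190×$40.90 + (2,190/366.6)×389 + (366.6/2)×0.31×$40.90 = $94,218.87.
EOQ at $35.73 = 392.2 < 630, so use break Q=630: TC = 2,190×$35.73 + (2,190/630.0)×389 + (630.0/2)×0.31×$35.73 = $83,089.97.
EOQ at $32.27 = 412.7 < 690, so use break Q=690: TC = 2,190×$32.27 + (2,190/690.0)×389 + (690.0/2)×0.31×$32.27 = $75,357.23.
Lowest total cost among the candidates is at Q = 690.0.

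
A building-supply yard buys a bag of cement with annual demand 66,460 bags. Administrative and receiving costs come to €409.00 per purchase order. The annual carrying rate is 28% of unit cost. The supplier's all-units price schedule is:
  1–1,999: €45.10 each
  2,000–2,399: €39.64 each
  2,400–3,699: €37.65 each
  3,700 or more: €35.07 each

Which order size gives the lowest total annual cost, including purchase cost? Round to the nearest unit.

Holding cost per unit per year at price C is H = 0.28·C.
Evaluate total cost at each tier's feasible EOQ or, if the EOQ is below the tier, at the tier's minimum quantity.
Tier 1 (€45.10): EOQ = 2074.9 exceeds tier's upper bound 1999, so this tier is dominated.
EOQ at €39.64 = 2213.2 (feasible in tier 2): TC = 66,460×€39.64 + (66,460/2213.2)×409 + (2213.2/2)×0.28×€39.64 = €2,659,038.60.
EOQ at €37.65 = 2270.9 < 2400, so use break Q=2400: TC = 66,460×€37.65 + (66,460/2400.0)×409 + (2400.0/2)×0.28×€37.65 = €2,526,195.29.
EOQ at €35.07 = 2352.9 < 3700, so use break Q=3700: TC = 66,460×€35.07 + (66,460/3700.0)×409 + (3700.0/2)×0.28×€35.07 = €2,356,264.98.
Lowest total cost is €2,356,264.98 at Q = 3700.0.

Q* ≈ 3,700 bags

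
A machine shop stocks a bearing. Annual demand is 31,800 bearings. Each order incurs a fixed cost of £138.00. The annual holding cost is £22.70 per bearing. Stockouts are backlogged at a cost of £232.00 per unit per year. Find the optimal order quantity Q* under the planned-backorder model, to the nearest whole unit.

Q* ≈ 652 bearings

With planned backorders, Q* = √(2DS/H) · √((H+B)/B).
√(2DS/H) = √(2 × 31,800 × 138 / 22.7) = 621.806.
√((H+B)/B) = √((22.7+232)/232) = 1.0478.
Q* ≈ 651.517.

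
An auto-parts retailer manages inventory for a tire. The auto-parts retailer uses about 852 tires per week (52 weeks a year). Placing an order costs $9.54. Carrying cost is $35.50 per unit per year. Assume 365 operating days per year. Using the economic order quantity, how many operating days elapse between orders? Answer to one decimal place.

T ≈ 1.3 days

Annual demand D = 852 × 52 = 44,304.
The optimal lot size = √(2DS/H) = √(2 × 44,304 × 9.54 / 35.5) ≈ 154.31.
Cycle time = Q*/D × 365 = 154.31 / 44,304 × 365 ≈ 1.271 days.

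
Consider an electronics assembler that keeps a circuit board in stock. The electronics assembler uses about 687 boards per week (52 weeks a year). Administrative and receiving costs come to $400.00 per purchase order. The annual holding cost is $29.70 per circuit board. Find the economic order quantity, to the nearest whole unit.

Q* ≈ 981 boards

Annual demand D = 687 × 52 = 35,724.
EOQ = √(2DS / H) = √(2 × 35,724 × 400 / 29.7).
= √(28,579,200 / 29.7) = √962,262.6263 ≈ 980.950.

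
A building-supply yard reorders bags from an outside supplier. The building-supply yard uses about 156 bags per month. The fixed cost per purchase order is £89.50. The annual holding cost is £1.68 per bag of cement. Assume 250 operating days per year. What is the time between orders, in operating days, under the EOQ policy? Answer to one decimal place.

T ≈ 59.6 days

Annual demand D = 156 × 12 = 1,872.
Q* = √(2DS/H) = √(2 × 1,872 × 89.5 / 1.68) ≈ 446.61.
Cycle time = Q*/D × 250 = 446.61 / 1,872 × 250 ≈ 59.643 days.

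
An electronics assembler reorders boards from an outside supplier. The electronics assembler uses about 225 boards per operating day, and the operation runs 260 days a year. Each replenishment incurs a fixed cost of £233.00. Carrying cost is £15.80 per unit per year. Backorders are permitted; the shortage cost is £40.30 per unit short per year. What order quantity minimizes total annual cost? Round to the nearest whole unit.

Q* ≈ 1,550 boards

Annual demand D = 225 × 260 = 58,500.
With planned backorders, Q* = √(2DS/H) · √((H+B)/B).
√(2DS/H) = √(2 × 58,500 × 233 / 15.8) = 1313.537.
√((H+B)/B) = √((15.8+40.3)/40.3) = 1.1799.
Q* ≈ 1549.784.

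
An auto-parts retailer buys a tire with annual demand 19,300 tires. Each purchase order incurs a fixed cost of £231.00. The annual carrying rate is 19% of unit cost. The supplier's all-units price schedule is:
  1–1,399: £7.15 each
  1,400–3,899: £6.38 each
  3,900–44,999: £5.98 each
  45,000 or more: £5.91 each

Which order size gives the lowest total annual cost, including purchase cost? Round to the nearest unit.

Q* ≈ 3,900 tires

Holding cost per unit per year at price C is H = 0.19·C.
For each price level, check whether its EOQ is feasible; otherwise the best quantity at that price is the breakpoint.
Tier 1 (£7.15): EOQ = 2561.9 exceeds tier's upper bound 1399, so this tier is dominated.
EOQ at £6.38 = 2712.1 (feasible in tier 2): TC = 19,300×£6.38 + (19,300/2712.1)×231 + (2712.1/2)×0.19×£6.38 = £126,421.66.
EOQ at £5.98 = 2801.4 < 3900, so use break Q=3900: TC = 19,300×£5.98 + (19,300/3900.0)×231 + (3900.0/2)×0.19×£5.98 = £118,772.74.
EOQ at £5.91 = 2817.9 < 45000, so use break Q=45000: TC = 19,300×£5.91 + (19,300/45000.0)×231 + (45000.0/2)×0.19×£5.91 = £139,427.32.
Lowest total cost is £118,772.74 at Q = 3900.0.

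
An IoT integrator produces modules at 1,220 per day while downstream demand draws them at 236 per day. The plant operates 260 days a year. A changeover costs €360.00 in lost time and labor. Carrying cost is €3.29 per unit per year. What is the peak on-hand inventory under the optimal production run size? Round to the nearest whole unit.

Annual demand D = 236 × 260 = 61,360.
Production build-up factor (1 − d/p) = 1 − 236/1,220 = 0.8066.
Q* = √(2DS / (H(1 − d/p))) = √(2 × 61,360 × 360 / (3.29 × 0.8066)).
= √(44,179,200 / 2.6536) ≈ 4080.312.
Maximum inventory = Q*(1 − d/p) = 4080.312 × 0.8066 ≈ 3291.006.

I_max ≈ 3,291 modules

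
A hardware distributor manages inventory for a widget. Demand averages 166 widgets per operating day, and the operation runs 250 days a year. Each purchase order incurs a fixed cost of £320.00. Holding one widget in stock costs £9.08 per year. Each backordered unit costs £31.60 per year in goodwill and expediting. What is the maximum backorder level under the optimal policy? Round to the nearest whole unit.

S* ≈ 433 widgets

Annual demand D = 166 × 250 = 41,500.
With planned backorders, Q* = √(2DS/H) · √((H+B)/B).
√(2DS/H) = √(2 × 41,500 × 320 / 9.08) = 1710.295.
√((H+B)/B) = √((9.08+31.6)/31.6) = 1.1346.
Q* ≈ 1940.520.
S* = Q* · H/(H+B) = 1940.520 × 9.08/40.68 ≈ 433.135.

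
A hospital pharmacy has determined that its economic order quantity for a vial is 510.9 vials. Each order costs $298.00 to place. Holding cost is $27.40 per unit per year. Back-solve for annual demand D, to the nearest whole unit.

D ≈ 12,000 vials per year

Squaring Q* = √(2DS/H) gives Q*² = 2DS/H.
From Q* = √(2DS/H): D = Q*²H / (2S) = 510.9² × 27.4 / (2 × 298) = 11999.858.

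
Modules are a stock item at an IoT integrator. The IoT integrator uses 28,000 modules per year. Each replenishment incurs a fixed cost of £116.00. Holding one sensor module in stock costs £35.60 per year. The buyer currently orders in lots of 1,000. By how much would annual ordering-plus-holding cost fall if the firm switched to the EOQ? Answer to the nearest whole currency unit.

Extra cost ≈ £5,841 per year

EOQ = √(2DS/H) = √(2 × 28,000 × 116 / 35.6) ≈ 427.17.
Cost at Q* = (D/Q*)S + (Q*/2)H = √(2DSH) ≈ £15,207.16.
Cost at Q = 1,000: (28,000/1,000)×116 + (1,000/2)×35.6 = £3,248.00 + £17,800.00 = £21,048.00.
Excess = £21,048.00 − £15,207.16 = £5,840.84.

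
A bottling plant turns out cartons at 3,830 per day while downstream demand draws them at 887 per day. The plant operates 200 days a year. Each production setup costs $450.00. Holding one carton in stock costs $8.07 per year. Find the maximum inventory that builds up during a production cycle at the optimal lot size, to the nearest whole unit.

I_max ≈ 3,899 cartons

Annual demand D = 887 × 200 = 177,400.
Production build-up factor (1 − d/p) = 1 − 887/3,830 = 0.7684.
Q* = √(2DS / (H(1 − d/p))) = √(2 × 177,400 × 450 / (8.07 × 0.7684)).
= √(159,660,000 / 6.201) ≈ 5074.176.
Maximum inventory = Q*(1 − d/p) = 5074.176 × 0.7684 ≈ 3899.034.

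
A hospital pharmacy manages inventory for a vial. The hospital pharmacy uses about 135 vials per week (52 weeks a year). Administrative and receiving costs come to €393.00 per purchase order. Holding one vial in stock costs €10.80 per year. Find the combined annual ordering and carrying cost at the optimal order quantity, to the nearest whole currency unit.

Annual demand D = 135 × 52 = 7,020.
Q* = √(2DS/H) = √(2 × 7,020 × 393 / 10.8) ≈ 714.77.
At the optimum the two cost components are equal, so total cost = 2·(Q*/2)H = Q*·H.
Minimum total = √(2DSH) = √(2 × 7,020 × 393 × 10.8) ≈ 7719.545.

TC* ≈ €7,720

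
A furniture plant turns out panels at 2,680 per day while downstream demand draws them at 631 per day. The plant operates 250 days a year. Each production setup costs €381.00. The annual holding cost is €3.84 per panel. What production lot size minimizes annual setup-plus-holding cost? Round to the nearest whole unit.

Annual demand D = 631 × 250 = 157,750.
Production build-up factor (1 − d/p) = 1 − 631/2,680 = 0.7646.
Q* = √(2DS / (H(1 − d/p))) = √(2 × 157,750 × 381 / (3.84 × 0.7646)).
= √(120,205,500 / 2.9359) ≈ 6398.718.

Q* ≈ 6,399 panels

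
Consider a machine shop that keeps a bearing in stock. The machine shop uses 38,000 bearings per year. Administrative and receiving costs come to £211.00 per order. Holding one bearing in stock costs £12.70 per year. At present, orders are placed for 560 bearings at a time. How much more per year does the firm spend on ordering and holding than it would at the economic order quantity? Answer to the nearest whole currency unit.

Extra cost ≈ £3,603 per year

EOQ = √(2DS/H) = √(2 × 38,000 × 211 / 12.7) ≈ 1123.69.
Cost at Q* = (D/Q*)S + (Q*/2)H = √(2DSH) ≈ £14,270.85.
Cost at Q = 560: (38,000/560)×211 + (560/2)×12.7 = £14,317.86 + £3,556.00 = £17,873.86.
Excess = £17,873.86 − £14,270.85 = £3,603.01.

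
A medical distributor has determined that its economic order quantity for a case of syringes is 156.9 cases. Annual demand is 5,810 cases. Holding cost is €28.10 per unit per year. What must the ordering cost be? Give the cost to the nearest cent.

The basic EOQ model gives Q* = √(2DS/H); rearrange for the unknown.
From Q* = √(2DS/H): S = Q*²H / (2D) = 156.9² × 28.1 / (2 × 5,810) = 59.5314.

S ≈ €59.53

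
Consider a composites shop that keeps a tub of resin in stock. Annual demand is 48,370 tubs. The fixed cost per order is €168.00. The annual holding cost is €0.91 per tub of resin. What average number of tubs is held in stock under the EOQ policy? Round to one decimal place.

The optimal lot size = √(2DS/H) = √(2 × 48,370 × 168 / 0.91) ≈ 4226.07.
Average inventory = Q*/2 ≈ 4226.07 / 2 = 2113.036.

Average inventory ≈ 2,113.0 tubs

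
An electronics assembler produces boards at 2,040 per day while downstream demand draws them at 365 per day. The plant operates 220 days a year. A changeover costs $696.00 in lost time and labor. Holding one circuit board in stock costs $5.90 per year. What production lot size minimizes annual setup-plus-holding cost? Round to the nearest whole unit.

Q* ≈ 4,804 boards

Annual demand D = 365 × 220 = 80,300.
Production build-up factor (1 − d/p) = 1 − 365/2,040 = 0.8211.
Q* = √(2DS / (H(1 − d/p))) = √(2 × 80,300 × 696 / (5.9 × 0.8211)).
= √(111,777,600 / 4.8444) ≈ 4803.514.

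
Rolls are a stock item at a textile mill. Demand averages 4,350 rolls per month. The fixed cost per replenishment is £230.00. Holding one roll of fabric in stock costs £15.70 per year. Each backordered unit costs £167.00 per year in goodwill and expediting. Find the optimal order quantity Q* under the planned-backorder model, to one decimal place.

Annual demand D = 4,350 × 12 = 52,200.
With planned backorders, Q* = √(2DS/H) · √((H+B)/B).
√(2DS/H) = √(2 × 52,200 × 230 / 15.7) = 1236.700.
√((H+B)/B) = √((15.7+167)/167) = 1.0460.
Q* ≈ 1293.527.

Q* ≈ 1,293.5 rolls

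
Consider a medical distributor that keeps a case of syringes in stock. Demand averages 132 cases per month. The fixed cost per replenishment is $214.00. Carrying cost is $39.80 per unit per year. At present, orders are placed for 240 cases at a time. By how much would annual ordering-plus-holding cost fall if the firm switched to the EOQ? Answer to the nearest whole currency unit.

Annual demand D = 132 × 12 = 1,584.
EOQ = √(2DS/H) = √(2 × 1,584 × 214 / 39.8) ≈ 130.51.
Cost at Q* = (D/Q*)S + (Q*/2)H = √(2DSH) ≈ $5,194.47.
Cost at Q = 240: (1,584/240)×214 + (240/2)×39.8 = $1,412.40 + $4,776.00 = $6,188.40.
Excess = $6,188.40 − $5,194.47 = $993.93.

Extra cost ≈ $994 per year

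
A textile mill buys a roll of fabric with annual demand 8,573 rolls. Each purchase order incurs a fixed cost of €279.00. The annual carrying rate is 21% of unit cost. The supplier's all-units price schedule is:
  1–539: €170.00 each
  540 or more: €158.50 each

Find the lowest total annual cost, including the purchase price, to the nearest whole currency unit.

Holding cost per unit per year at price C is H = 0.21·C.
Evaluate total cost at each tier's feasible EOQ or, if the EOQ is below the tier, at the tier's minimum quantity.
EOQ at €170.00 = 366.1 (feasible in tier 1): TC = 8,573×€170.00 + (8,573/366.1)×279 + (366.1/2)×0.21×€170.00 = €1,470,478.26.
EOQ at €158.50 = 379.1 < 540, so use break Q=540: TC = 8,573×€158.50 + (8,573/540.0)×279 + (540.0/2)×0.21×€158.50 = €1,372,236.83.
Lowest total cost among the candidates is at Q = 540.0.

TC* ≈ €1,372,237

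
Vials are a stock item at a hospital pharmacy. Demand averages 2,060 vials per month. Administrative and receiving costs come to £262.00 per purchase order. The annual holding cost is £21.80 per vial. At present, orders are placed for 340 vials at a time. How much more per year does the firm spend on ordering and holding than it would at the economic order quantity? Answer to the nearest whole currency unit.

Annual demand D = 2,060 × 12 = 24,720.
EOQ = √(2DS/H) = √(2 × 24,720 × 262 / 21.8) ≈ 770.84.
Cost at Q* = (D/Q*)S + (Q*/2)H = √(2DSH) ≈ £16,804.21.
Cost at Q = 340: (24,720/340)×262 + (340/2)×21.8 = £19,048.94 + £3,706.00 = £22,754.94.
Excess = £22,754.94 − £16,804.21 = £5,950.73.

Extra cost ≈ £5,951 per year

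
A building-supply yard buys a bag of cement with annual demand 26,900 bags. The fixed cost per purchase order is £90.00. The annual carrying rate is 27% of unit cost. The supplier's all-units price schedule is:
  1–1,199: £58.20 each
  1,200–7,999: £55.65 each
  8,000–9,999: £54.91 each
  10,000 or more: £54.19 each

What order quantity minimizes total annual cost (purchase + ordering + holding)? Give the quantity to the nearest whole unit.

Q* ≈ 1,200 bags

Holding cost per unit per year at price C is H = 0.27·C.
Evaluate total cost at each tier's feasible EOQ or, if the EOQ is below the tier, at the tier's minimum quantity.
EOQ at £58.20 = 555.1 (feasible in tier 1): TC = 26,900×£58.20 + (26,900/555.1)×90 + (555.1/2)×0.27×£58.20 = £1,574,302.80.
EOQ at £55.65 = 567.7 < 1200, so use break Q=1200: TC = 26,900×£55.65 + (26,900/1200.0)×90 + (1200.0/2)×0.27×£55.65 = £1,508,017.80.
EOQ at £54.91 = 571.5 < 8000, so use break Q=8000: TC = 26,900×£54.91 + (26,900/8000.0)×90 + (8000.0/2)×0.27×£54.91 = £1,536,684.43.
EOQ at £54.19 = 575.3 < 10000, so use break Q=10000: TC = 26,900×£54.19 + (26,900/10000.0)×90 + (10000.0/2)×0.27×£54.19 = £1,531,109.60.
Lowest total cost is £1,508,017.80 at Q = 1200.0.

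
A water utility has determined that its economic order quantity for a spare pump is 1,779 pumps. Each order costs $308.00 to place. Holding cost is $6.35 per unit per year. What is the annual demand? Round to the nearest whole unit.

D ≈ 32,625 pumps per year

The basic EOQ model gives Q* = √(2DS/H); rearrange for the unknown.
From Q* = √(2DS/H): D = Q*²H / (2S) = 1,779² × 6.35 / (2 × 308) = 32624.578.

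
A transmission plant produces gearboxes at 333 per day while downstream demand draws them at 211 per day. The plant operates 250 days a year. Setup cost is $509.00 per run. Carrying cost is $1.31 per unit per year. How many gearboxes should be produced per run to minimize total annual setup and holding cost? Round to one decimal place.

Q* ≈ 10,577.7 gearboxes

Annual demand D = 211 × 250 = 52,750.
Production build-up factor (1 − d/p) = 1 − 211/333 = 0.3664.
Q* = √(2DS / (H(1 − d/p))) = √(2 × 52,750 × 509 / (1.31 × 0.3664)).
= √(53,699,500 / 0.4799) ≈ 10577.710.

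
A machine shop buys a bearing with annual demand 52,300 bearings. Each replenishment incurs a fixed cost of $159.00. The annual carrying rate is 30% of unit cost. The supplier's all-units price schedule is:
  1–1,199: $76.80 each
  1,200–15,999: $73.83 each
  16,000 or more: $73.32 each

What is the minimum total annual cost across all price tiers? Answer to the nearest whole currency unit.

TC* ≈ $3,881,528

Holding cost per unit per year at price C is H = 0.30·C.
Evaluate total cost at each tier's feasible EOQ or, if the EOQ is below the tier, at the tier's minimum quantity.
EOQ at $76.80 = 849.6 (feasible in tier 1): TC = 52,300×$76.80 + (52,300/849.6)×159 + (849.6/2)×0.30×$76.80 = $4,036,215.17.
EOQ at $73.83 = 866.5 < 1200, so use break Q=1200: TC = 52,300×$73.83 + (52,300/1200.0)×159 + (1200.0/2)×0.30×$73.83 = $3,881,528.15.
EOQ at $73.32 = 869.5 < 16000, so use break Q=16000: TC = 52,300×$73.32 + (52,300/16000.0)×159 + (16000.0/2)×0.30×$73.32 = $4,011,123.73.
Lowest total cost among the candidates is at Q = 1200.0.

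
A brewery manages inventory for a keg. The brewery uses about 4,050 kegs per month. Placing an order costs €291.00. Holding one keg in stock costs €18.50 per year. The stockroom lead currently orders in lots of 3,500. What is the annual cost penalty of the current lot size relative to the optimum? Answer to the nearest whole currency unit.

Extra cost ≈ €13,541 per year

Annual demand D = 4,050 × 12 = 48,600.
EOQ = √(2DS/H) = √(2 × 48,600 × 291 / 18.5) ≈ 1236.50.
Cost at Q* = (D/Q*)S + (Q*/2)H = √(2DSH) ≈ €22,875.23.
Cost at Q = 3,500: (48,600/3,500)×291 + (3,500/2)×18.5 = €4,040.74 + €32,375.00 = €36,415.74.
Excess = €36,415.74 − €22,875.23 = €13,540.51.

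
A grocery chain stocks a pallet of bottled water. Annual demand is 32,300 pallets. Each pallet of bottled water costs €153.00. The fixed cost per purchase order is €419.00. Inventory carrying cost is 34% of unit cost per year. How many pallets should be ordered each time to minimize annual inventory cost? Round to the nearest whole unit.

Holding cost H = 0.34 × €153.00 = €52.0200 per unit per year.
EOQ = √(2DS / H) = √(2 × 32,300 × 419 / 52.02).
= √(27,067,400 / 52.02) = √520,326.7974 ≈ 721.337.

Q* ≈ 721 pallets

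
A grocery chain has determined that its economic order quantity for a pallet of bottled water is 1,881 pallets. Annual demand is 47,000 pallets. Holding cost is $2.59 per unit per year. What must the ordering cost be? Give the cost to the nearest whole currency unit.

Invert the EOQ relation Q*² = 2DS/H.
From Q* = √(2DS/H): S = Q*²H / (2D) = 1,881² × 2.59 / (2 × 47,000) = 97.4876.

S ≈ $97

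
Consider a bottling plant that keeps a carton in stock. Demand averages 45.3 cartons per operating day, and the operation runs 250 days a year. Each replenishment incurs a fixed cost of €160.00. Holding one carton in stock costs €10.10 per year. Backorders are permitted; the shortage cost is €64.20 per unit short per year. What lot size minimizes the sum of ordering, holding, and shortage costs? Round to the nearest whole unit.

Q* ≈ 644 cartons

Annual demand D = 45.3 × 250 = 11,325.
With planned backorders, Q* = √(2DS/H) · √((H+B)/B).
√(2DS/H) = √(2 × 11,325 × 160 / 10.1) = 599.009.
√((H+B)/B) = √((10.1+64.2)/64.2) = 1.0758.
Q* ≈ 644.407.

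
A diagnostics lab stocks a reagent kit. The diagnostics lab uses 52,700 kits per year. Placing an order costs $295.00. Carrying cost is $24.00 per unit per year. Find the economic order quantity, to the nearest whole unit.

Q* ≈ 1,138 kits

EOQ = √(2DS / H) = √(2 × 52,700 × 295 / 24).
= √(31,093,000 / 24) = √1,295,541.6667 ≈ 1138.219.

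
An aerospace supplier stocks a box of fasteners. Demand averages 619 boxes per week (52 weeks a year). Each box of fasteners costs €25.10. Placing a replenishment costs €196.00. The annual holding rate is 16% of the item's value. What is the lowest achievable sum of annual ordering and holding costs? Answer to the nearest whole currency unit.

Annual demand D = 619 × 52 = 32,188.
Holding cost H = 0.16 × €25.10 = €4.0160 per unit per year.
The optimal lot size = √(2DS/H) = √(2 × 32,188 × 196 / 4.016) ≈ 1772.53.
At the optimum the two cost components are equal, so total cost = 2·(Q*/2)H = Q*·H.
Minimum total = √(2DSH) = √(2 × 32,188 × 196 × 4.016) ≈ 7118.474.

TC* ≈ €7,118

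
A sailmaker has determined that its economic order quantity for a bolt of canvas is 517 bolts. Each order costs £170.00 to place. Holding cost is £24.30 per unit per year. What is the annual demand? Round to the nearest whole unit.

The basic EOQ model gives Q* = √(2DS/H); rearrange for the unknown.
From Q* = √(2DS/H): D = Q*²H / (2S) = 517² × 24.3 / (2 × 170) = 19103.302.

D ≈ 19,103 bolts per year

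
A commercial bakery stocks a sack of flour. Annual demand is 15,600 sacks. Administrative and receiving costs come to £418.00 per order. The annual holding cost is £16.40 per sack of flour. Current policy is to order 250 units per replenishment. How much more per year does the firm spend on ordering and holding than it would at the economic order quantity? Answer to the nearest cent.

Extra cost ≈ £13,508.49 per year

EOQ = √(2DS/H) = √(2 × 15,600 × 418 / 16.4) ≈ 891.75.
Cost at Q* = (D/Q*)S + (Q*/2)H = √(2DSH) ≈ £14,624.71.
Cost at Q = 250: (15,600/250)×418 + (250/2)×16.4 = £26,083.20 + £2,050.00 = £28,133.20.
Excess = £28,133.20 − £14,624.71 = £13,508.49.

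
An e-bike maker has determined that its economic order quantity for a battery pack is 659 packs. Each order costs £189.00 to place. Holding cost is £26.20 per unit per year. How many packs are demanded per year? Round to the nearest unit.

Squaring Q* = √(2DS/H) gives Q*² = 2DS/H.
From Q* = √(2DS/H): D = Q*²H / (2S) = 659² × 26.2 / (2 × 189) = 30100.958.

D ≈ 30,101 packs per year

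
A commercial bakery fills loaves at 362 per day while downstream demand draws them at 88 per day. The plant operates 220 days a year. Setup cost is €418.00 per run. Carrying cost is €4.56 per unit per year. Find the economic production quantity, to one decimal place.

Q* ≈ 2,165.5 loaves

Annual demand D = 88 × 220 = 19,360.
Production build-up factor (1 − d/p) = 1 − 88/362 = 0.7569.
Q* = √(2DS / (H(1 − d/p))) = √(2 × 19,360 × 418 / (4.56 × 0.7569)).
= √(16,184,960 / 3.4515) ≈ 2165.471.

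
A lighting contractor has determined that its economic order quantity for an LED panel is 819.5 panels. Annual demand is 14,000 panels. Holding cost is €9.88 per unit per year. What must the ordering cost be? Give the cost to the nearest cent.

S ≈ €236.97

Invert the EOQ relation Q*² = 2DS/H.
From Q* = √(2DS/H): S = Q*²H / (2D) = 819.5² × 9.88 / (2 × 14,000) = 236.9719.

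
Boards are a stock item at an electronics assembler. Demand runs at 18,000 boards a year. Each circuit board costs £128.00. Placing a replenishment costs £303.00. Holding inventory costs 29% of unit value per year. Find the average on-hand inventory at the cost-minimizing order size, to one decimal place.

Holding cost H = 0.29 × £128.00 = £37.1200 per unit per year.
EOQ = √(2DS/H) = √(2 × 18,000 × 303 / 37.12) ≈ 542.09.
Average inventory = Q*/2 ≈ 542.09 / 2 = 271.043.

Average inventory ≈ 271.0 boards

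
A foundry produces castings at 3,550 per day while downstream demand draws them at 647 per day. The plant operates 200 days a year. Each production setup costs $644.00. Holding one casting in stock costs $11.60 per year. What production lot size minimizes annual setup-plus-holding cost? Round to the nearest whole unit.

Annual demand D = 647 × 200 = 129,400.
Production build-up factor (1 − d/p) = 1 − 647/3,550 = 0.8177.
Q* = √(2DS / (H(1 − d/p))) = √(2 × 129,400 × 644 / (11.6 × 0.8177)).
= √(166,667,200 / 9.4859) ≈ 4191.667.

Q* ≈ 4,192 castings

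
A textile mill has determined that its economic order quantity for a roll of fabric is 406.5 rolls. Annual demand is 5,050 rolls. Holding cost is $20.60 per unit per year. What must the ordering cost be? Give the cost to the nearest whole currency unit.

S ≈ $337

Invert the EOQ relation Q*² = 2DS/H.
From Q* = √(2DS/H): S = Q*²H / (2D) = 406.5² × 20.6 / (2 × 5,050) = 337.0287.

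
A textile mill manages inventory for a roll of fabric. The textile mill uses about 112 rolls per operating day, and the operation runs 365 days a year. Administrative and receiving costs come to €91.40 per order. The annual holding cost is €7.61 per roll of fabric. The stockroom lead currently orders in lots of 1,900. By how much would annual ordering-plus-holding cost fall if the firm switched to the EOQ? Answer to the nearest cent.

Extra cost ≈ €1,654.92 per year

Annual demand D = 112 × 365 = 40,880.
EOQ = √(2DS/H) = √(2 × 40,880 × 91.4 / 7.61) ≈ 990.95.
Cost at Q* = (D/Q*)S + (Q*/2)H = √(2DSH) ≈ €7,541.12.
Cost at Q = 1,900: (40,880/1,900)×91.4 + (1,900/2)×7.61 = €1,966.54 + €7,229.50 = €9,196.04.
Excess = €9,196.04 − €7,541.12 = €1,654.92.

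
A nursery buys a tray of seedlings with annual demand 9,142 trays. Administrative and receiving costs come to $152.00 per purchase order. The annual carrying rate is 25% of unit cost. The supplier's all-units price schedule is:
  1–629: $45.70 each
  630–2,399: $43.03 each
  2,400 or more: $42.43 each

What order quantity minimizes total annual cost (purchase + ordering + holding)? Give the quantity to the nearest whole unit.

Holding cost per unit per year at price C is H = 0.25·C.
For each price level, check whether its EOQ is feasible; otherwise the best quantity at that price is the breakpoint.
EOQ at $45.70 = 493.2 (feasible in tier 1): TC = 9,142×$45.70 + (9,142/493.2)×152 + (493.2/2)×0.25×$45.70 = $423,424.29.
EOQ at $43.03 = 508.3 < 630, so use break Q=630: TC = 9,142×$43.03 + (9,142/630.0)×152 + (630.0/2)×0.25×$43.03 = $398,974.56.
EOQ at $42.43 = 511.9 < 2400, so use break Q=2400: TC = 9,142×$42.43 + (9,142/2400.0)×152 + (2400.0/2)×0.25×$42.43 = $401,203.05.
Lowest total cost is $398,974.56 at Q = 630.0.

Q* ≈ 630 trays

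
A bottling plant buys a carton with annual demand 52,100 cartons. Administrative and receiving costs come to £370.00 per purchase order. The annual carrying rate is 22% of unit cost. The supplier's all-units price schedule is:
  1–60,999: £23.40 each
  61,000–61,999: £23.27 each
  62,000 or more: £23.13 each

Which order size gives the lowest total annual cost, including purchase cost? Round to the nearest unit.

Q* ≈ 2,737 cartons

Holding cost per unit per year at price C is H = 0.22·C.
For each price level, check whether its EOQ is feasible; otherwise the best quantity at that price is the breakpoint.
EOQ at £23.40 = 2736.6 (feasible in tier 1): TC = 52,100×£23.40 + (52,100/2736.6)×370 + (2736.6/2)×0.22×£23.40 = £1,233,228.15.
EOQ at £23.27 = 2744.3 < 61000, so use break Q=61000: TC = 52,100×£23.27 + (52,100/61000.0)×370 + (61000.0/2)×0.22×£23.27 = £1,368,824.72.
EOQ at £23.13 = 2752.6 < 62000, so use break Q=62000: TC = 52,100×£23.13 + (52,100/62000.0)×370 + (62000.0/2)×0.22×£23.13 = £1,363,130.52.
Lowest total cost is £1,233,228.15 at Q = 2736.6.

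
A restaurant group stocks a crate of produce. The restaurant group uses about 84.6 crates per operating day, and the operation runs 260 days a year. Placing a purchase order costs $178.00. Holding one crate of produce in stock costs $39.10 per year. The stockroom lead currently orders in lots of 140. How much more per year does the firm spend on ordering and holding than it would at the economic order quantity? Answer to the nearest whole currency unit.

Annual demand D = 84.6 × 260 = 21,996.
EOQ = √(2DS/H) = √(2 × 21,996 × 178 / 39.1) ≈ 447.52.
Cost at Q* = (D/Q*)S + (Q*/2)H = √(2DSH) ≈ $17,497.87.
Cost at Q = 140: (21,996/140)×178 + (140/2)×39.1 = $27,966.34 + $2,737.00 = $30,703.34.
Excess = $30,703.34 − $17,497.87 = $13,205.47.

Extra cost ≈ $13,205 per year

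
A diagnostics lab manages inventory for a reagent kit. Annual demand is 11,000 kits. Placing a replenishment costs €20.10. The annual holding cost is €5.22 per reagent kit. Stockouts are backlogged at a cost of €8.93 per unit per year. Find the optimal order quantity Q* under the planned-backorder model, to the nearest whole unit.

With planned backorders, Q* = √(2DS/H) · √((H+B)/B).
√(2DS/H) = √(2 × 11,000 × 20.1 / 5.22) = 291.054.
√((H+B)/B) = √((5.22+8.93)/8.93) = 1.2588.
Q* ≈ 366.376.

Q* ≈ 366 kits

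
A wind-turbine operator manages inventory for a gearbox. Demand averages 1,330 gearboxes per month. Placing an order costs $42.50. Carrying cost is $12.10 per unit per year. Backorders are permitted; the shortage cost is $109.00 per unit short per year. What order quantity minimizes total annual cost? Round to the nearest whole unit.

Q* ≈ 353 gearboxes

Annual demand D = 1,330 × 12 = 15,960.
With planned backorders, Q* = √(2DS/H) · √((H+B)/B).
√(2DS/H) = √(2 × 15,960 × 42.5 / 12.1) = 334.837.
√((H+B)/B) = √((12.1+109)/109) = 1.0540.
Q* ≈ 352.933.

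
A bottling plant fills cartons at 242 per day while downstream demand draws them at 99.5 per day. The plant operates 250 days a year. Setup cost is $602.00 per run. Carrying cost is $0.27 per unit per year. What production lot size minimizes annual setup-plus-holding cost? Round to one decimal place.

Q* ≈ 13,725.0 cartons

Annual demand D = 99.5 × 250 = 24,875.
Production build-up factor (1 − d/p) = 1 − 99.5/242 = 0.5888.
Q* = √(2DS / (H(1 − d/p))) = √(2 × 24,875 × 602 / (0.27 × 0.5888)).
= √(29,949,500 / 0.159) ≈ 13725.025.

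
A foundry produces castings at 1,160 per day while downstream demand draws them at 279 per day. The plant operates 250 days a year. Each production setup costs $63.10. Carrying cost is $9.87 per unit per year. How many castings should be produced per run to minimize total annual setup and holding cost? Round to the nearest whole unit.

Q* ≈ 1,084 castings

Annual demand D = 279 × 250 = 69,750.
Production build-up factor (1 − d/p) = 1 − 279/1,160 = 0.7595.
Q* = √(2DS / (H(1 − d/p))) = √(2 × 69,750 × 63.1 / (9.87 × 0.7595)).
= √(8,802,450 / 7.4961) ≈ 1083.638.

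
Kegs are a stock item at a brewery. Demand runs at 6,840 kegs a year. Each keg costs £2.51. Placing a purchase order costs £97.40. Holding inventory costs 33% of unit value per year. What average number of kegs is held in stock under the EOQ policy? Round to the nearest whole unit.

Average inventory ≈ 634 kegs

Holding cost H = 0.33 × £2.51 = £0.8283 per unit per year.
The optimal lot size = √(2DS/H) = √(2 × 6,840 × 97.4 / 0.8283) ≈ 1268.32.
Average inventory = Q*/2 ≈ 1268.32 / 2 = 634.160.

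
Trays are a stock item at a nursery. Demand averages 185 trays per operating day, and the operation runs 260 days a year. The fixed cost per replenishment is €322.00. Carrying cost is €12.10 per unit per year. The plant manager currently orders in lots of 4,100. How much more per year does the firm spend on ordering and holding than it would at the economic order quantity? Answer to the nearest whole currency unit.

Extra cost ≈ €9,222 per year

Annual demand D = 185 × 260 = 48,100.
EOQ = √(2DS/H) = √(2 × 48,100 × 322 / 12.1) ≈ 1600.01.
Cost at Q* = (D/Q*)S + (Q*/2)H = √(2DSH) ≈ €19,360.12.
Cost at Q = 4,100: (48,100/4,100)×322 + (4,100/2)×12.1 = €3,777.61 + €24,805.00 = €28,582.61.
Excess = €28,582.61 − €19,360.12 = €9,222.48.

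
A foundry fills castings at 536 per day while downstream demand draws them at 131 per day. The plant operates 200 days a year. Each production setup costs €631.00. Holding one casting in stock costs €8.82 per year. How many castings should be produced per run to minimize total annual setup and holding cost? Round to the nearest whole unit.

Q* ≈ 2,227 castings

Annual demand D = 131 × 200 = 26,200.
Production build-up factor (1 − d/p) = 1 − 131/536 = 0.7556.
Q* = √(2DS / (H(1 − d/p))) = √(2 × 26,200 × 631 / (8.82 × 0.7556)).
= √(33,064,400 / 6.6644) ≈ 2227.414.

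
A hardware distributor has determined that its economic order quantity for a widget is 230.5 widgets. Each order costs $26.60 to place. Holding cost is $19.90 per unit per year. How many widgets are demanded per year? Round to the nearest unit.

The basic EOQ model gives Q* = √(2DS/H); rearrange for the unknown.
From Q* = √(2DS/H): D = Q*²H / (2S) = 230.5² × 19.9 / (2 × 26.6) = 19873.909.

D ≈ 19,874 widgets per year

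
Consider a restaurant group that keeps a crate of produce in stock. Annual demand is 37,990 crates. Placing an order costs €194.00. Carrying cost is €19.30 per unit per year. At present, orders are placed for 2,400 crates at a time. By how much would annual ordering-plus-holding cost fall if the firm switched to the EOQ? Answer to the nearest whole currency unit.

Extra cost ≈ €9,364 per year

EOQ = √(2DS/H) = √(2 × 37,990 × 194 / 19.3) ≈ 873.92.
Cost at Q* = (D/Q*)S + (Q*/2)H = √(2DSH) ≈ €16,866.66.
Cost at Q = 2,400: (37,990/2,400)×194 + (2,400/2)×19.3 = €3,070.86 + €23,160.00 = €26,230.86.
Excess = €26,230.86 − €16,866.66 = €9,364.20.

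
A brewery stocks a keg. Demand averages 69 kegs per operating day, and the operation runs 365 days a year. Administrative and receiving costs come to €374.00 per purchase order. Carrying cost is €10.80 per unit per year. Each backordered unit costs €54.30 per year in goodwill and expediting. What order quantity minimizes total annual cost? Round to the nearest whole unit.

Q* ≈ 1,446 kegs

Annual demand D = 69 × 365 = 25,185.
With planned backorders, Q* = √(2DS/H) · √((H+B)/B).
√(2DS/H) = √(2 × 25,185 × 374 / 10.8) = 1320.717.
√((H+B)/B) = √((10.8+54.3)/54.3) = 1.0949.
Q* ≈ 1446.107.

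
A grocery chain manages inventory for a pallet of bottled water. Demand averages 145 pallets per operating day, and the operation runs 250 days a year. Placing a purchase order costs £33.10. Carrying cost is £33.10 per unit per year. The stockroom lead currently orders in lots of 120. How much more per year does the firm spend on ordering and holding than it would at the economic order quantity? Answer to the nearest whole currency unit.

Annual demand D = 145 × 250 = 36,250.
EOQ = √(2DS/H) = √(2 × 36,250 × 33.1 / 33.1) ≈ 269.26.
Cost at Q* = (D/Q*)S + (Q*/2)H = √(2DSH) ≈ £8,912.45.
Cost at Q = 120: (36,250/120)×33.1 + (120/2)×33.1 = £9,998.96 + £1,986.00 = £11,984.96.
Excess = £11,984.96 − £8,912.45 = £3,072.51.

Extra cost ≈ £3,073 per year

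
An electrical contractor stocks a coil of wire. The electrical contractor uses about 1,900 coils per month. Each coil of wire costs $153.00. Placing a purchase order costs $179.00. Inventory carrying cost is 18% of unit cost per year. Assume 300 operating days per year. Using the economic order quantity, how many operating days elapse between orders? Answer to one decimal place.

T ≈ 7.2 days

Annual demand D = 1,900 × 12 = 22,800.
Holding cost H = 0.18 × $153.00 = $27.5400 per unit per year.
Q* = √(2DS/H) = √(2 × 22,800 × 179 / 27.54) ≈ 544.41.
Cycle time = Q*/D × 300 = 544.41 / 22,800 × 300 ≈ 7.163 days.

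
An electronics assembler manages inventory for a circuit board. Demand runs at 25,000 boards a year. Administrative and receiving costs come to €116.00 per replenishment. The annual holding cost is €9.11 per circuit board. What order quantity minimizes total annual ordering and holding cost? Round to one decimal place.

Q* ≈ 797.9 boards

EOQ = √(2DS / H) = √(2 × 25,000 × 116 / 9.11).
= √(5,800,000 / 9.11) = √636,663.0077 ≈ 797.912.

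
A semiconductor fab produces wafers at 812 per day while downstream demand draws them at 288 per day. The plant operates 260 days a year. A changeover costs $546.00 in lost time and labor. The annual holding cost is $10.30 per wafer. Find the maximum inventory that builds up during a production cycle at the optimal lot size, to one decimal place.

I_max ≈ 2,263.4 wafers

Annual demand D = 288 × 260 = 74,880.
Production build-up factor (1 − d/p) = 1 − 288/812 = 0.6453.
Q* = √(2DS / (H(1 − d/p))) = √(2 × 74,880 × 546 / (10.3 × 0.6453)).
= √(81,768,960 / 6.6468) ≈ 3507.422.
Maximum inventory = Q*(1 − d/p) = 3507.422 × 0.6453 ≈ 2263.410.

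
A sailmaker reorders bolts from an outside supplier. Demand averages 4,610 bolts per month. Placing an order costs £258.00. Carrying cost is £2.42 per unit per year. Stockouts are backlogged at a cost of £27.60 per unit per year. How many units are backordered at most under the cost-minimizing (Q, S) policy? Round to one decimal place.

Annual demand D = 4,610 × 12 = 55,320.
With planned backorders, Q* = √(2DS/H) · √((H+B)/B).
√(2DS/H) = √(2 × 55,320 × 258 / 2.42) = 3434.458.
√((H+B)/B) = √((2.42+27.6)/27.6) = 1.0429.
Q* ≈ 3581.864.
S* = Q* · H/(H+B) = 3581.864 × 2.42/30.02 ≈ 288.745.

S* ≈ 288.7 bolts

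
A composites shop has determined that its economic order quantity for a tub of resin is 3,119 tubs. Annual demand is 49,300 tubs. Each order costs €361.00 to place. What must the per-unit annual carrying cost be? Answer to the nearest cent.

Squaring Q* = √(2DS/H) gives Q*² = 2DS/H.
From Q* = √(2DS/H): H = 2DS / Q*² = 2 × 49,300 × 361 / 3,119² = 3.6589.

H ≈ €3.66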